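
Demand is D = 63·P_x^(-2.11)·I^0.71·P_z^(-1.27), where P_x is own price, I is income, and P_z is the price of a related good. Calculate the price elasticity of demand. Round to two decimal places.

For a Cobb–Douglas (constant-elasticity) form D = A·P_x^α·…, the elasticity with respect to P_x equals the exponent α at every point.
Here the exponent on P_x is -2.11, so the price elasticity of demand is -2.11.

-2.11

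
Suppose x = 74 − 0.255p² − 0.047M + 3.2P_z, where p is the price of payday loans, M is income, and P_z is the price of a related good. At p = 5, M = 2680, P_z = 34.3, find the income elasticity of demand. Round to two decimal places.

Substituting, x = 74 − 0.255(5)² − 0.047(2680) + 3.2(34.3) = 74 − 6.375 − 125.96 + 109.76 = 51.425.
∂x/∂M = −0.047, so E_I = -0.047·(2680/51.425) ≈ -2.45.
E_I < 0: inferior good.

-2.45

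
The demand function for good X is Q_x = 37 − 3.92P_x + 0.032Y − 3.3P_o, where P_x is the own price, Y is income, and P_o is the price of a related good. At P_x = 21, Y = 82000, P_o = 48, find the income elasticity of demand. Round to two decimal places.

1.08

Substituting, Q_x = 37 − 3.92(21) + 0.032(82000) − 3.3(48) = 37 − 82.32 + 2624 − 158.4 = 2420.28.
∂Q_x/∂Y = +0.032, so E_I = 0.032·(82000/2420.28) ≈ 1.08.
E_I > 1: normal good (luxury).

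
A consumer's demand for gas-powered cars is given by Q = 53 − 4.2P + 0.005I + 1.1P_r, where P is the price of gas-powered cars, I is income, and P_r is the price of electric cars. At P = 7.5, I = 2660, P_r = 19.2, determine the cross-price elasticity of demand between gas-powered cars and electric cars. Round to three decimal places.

Q = 53 − 4.2(7.5) + 0.005(2660) + 1.1(19.2) = 53 − 31.5 + 13.3 + 21.12 = 55.92.
∂Q/∂P_r = +1.1, so E_xy = 1.1·(19.2/55.92) ≈ 0.378.
E_xy > 0: the goods are substitutes.

0.378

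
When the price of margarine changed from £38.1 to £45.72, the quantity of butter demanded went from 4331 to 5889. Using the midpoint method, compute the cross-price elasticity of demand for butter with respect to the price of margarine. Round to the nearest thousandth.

%ΔQ_x = (5889 − 4331)/[(4331+5889)/2] = 1558/5110 ≈ 0.3049.
%ΔP_y = (45.72 − 38.1)/[(38.1+45.72)/2] ≈ 0.1818.
E_xy = 0.3049/0.1818 ≈ 1.677.
E_xy > 0, so butter and margarine are substitutes.

1.677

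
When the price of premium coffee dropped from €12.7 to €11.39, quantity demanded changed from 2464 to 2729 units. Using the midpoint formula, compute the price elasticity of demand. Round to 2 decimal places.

-0.94

%Δq = (2729 − 2464)/[(2464 + 2729)/2] = 265/2596.5 ≈ 0.1021.
%Δp = (11.39 − 12.7)/[(12.7 + 11.39)/2] = -1.31/12.045 ≈ -0.1088.
Arc elasticity E = %Δq/%Δp ≈ 0.1021/-0.1088 ≈ -0.94.
|E| < 1: demand is inelastic over this range.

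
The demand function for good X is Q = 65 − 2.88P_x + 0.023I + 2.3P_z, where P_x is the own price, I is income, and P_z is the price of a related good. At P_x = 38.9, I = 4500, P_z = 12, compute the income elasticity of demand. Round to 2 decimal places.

Substituting, Q = 65 − 2.88(38.9) + 0.023(4500) + 2.3(12) = 65 − 112.032 + 103.5 + 27.6 = 84.068.
∂Q/∂I = +0.023, so E_I = 0.023·(4500/84.068) ≈ 1.23.
E_I > 1: normal good (luxury).

1.23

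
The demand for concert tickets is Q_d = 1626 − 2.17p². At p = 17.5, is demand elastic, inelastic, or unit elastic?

elastic

At p = 17.5, Q_d = 961.4375.
dQ_d/dp = −2·2.17·p = −75.95.
Point elasticity E = (dQ_d/dp)·(p/Q_d) = -75.95 × 17.5/961.4375 ≈ -1.382.
|E| ≈ 1.382 > 1, so demand is elastic.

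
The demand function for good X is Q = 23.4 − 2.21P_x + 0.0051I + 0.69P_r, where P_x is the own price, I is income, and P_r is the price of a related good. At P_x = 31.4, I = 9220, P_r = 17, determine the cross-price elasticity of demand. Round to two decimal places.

0.92

At the given point, Q = 23.4 − 2.21(31.4) + 0.0051(9220) + 0.69(17) = 23.4 − 69.394 + 47.022 + 11.73 = 12.758.
∂Q/∂P_r = +0.69, so E_xy = 0.69·(17/12.758) ≈ 0.92.
E_xy > 0: the goods are substitutes.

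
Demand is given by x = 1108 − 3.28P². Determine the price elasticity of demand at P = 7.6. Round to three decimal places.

At P = 7.6, x = 918.5472.
dx/dP = −2·3.28·P = −49.856.
Point elasticity E = (dx/dP)·(P/x) = -49.856 × 7.6/918.5472 ≈ -0.413.
|E| < 1, so demand is inelastic at this price.

-0.413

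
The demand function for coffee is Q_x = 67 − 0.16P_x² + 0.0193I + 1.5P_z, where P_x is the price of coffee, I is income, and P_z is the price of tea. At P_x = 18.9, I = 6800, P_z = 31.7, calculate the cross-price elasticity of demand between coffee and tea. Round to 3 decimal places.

Q_x = 67 − 0.16(18.9)² + 0.0193(6800) + 1.5(31.7) = 67 − 57.1536 + 131.24 + 47.55 = 188.6364.
∂Q_x/∂P_z = +1.5, so E_xy = 1.5·(31.7/188.6364) ≈ 0.252.
E_xy > 0: the goods are substitutes.

0.252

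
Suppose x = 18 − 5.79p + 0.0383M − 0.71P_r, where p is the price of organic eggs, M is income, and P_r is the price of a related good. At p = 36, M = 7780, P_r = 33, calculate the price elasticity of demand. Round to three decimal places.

At the given point, x = 18 − 5.79(36) + 0.0383(7780) − 0.71(33) = 18 − 208.44 + 297.974 − 23.43 = 84.104.
∂x/∂p = −5.79, so E_p = (−5.79)·(36/84.104) ≈ -2.478.
|E_p| > 1: demand is elastic.

-2.478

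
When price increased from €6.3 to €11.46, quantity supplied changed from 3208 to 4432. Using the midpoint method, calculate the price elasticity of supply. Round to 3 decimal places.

%Δq = (4432 − 3208)/[(3208 + 4432)/2] = 1224/3820 ≈ 0.3204.
%Δp = (11.46 − 6.3)/[(6.3 + 11.46)/2] = 5.16/8.88 ≈ 0.5811.
Arc elasticity E = %Δq/%Δp ≈ 0.3204/0.5811 ≈ 0.551.
|E| < 1: supply is inelastic over this range.

0.551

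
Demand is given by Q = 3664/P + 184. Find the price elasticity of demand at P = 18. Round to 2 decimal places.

At P = 18, Q = 387.5556.
dQ/dP = −3664/P² = −11.3086.
Point elasticity E = (dQ/dP)·(P/Q) = -11.3086 × 18/387.5556 ≈ -0.53.
|E| < 1, so demand is inelastic at this price.

-0.53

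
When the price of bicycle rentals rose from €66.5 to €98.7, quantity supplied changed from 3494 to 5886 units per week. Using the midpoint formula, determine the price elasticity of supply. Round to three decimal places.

1.308

%ΔQ = (5886 − 3494)/[(3494 + 5886)/2] = 2392/4690 ≈ 0.5100.
%Δp = (98.7 − 66.5)/[(66.5 + 98.7)/2] = 32.2/82.6 ≈ 0.3898.
Arc elasticity E = %ΔQ/%Δp ≈ 0.5100/0.3898 ≈ 1.308.
|E| > 1: supply is elastic over this range.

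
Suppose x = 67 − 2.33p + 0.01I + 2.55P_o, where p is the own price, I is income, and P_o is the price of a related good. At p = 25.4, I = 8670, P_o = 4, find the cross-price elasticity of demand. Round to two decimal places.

0.10

x = 67 − 2.33(25.4) + 0.01(8670) + 2.55(4) = 67 − 59.182 + 86.7 + 10.2 = 104.718.
∂x/∂P_o = +2.55, so E_xy = 2.55·(4/104.718) ≈ 0.10.
E_xy > 0: the goods are substitutes.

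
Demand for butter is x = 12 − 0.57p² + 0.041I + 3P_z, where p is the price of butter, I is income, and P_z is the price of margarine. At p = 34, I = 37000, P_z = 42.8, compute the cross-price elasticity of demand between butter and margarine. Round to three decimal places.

Substituting, x = 12 − 0.57(34)² + 0.041(37000) + 3(42.8) = 12 − 658.92 + 1517 + 128.4 = 998.48.
∂x/∂P_z = +3, so E_xy = 3·(42.8/998.48) ≈ 0.129.
E_xy > 0: the goods are substitutes.

0.129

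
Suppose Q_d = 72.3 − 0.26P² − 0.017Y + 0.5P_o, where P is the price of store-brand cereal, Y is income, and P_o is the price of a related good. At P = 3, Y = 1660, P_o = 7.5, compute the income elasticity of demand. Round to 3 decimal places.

-0.620

At the given point, Q_d = 72.3 − 0.26(3)² − 0.017(1660) + 0.5(7.5) = 72.3 − 2.34 − 28.22 + 3.75 = 45.49.
∂Q_d/∂Y = −0.017, so E_I = -0.017·(1660/45.49) ≈ -0.620.
E_I < 0: inferior good.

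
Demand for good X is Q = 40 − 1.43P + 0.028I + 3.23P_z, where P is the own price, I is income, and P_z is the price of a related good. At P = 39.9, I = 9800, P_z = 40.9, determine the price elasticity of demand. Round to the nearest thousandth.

Q = 40 − 1.43(39.9) + 0.028(9800) + 3.23(40.9) = 40 − 57.057 + 274.4 + 132.107 = 389.45.
∂Q/∂P = −1.43, so E_p = (−1.43)·(39.9/389.45) ≈ -0.147.
|E_p| < 1: demand is inelastic.

-0.147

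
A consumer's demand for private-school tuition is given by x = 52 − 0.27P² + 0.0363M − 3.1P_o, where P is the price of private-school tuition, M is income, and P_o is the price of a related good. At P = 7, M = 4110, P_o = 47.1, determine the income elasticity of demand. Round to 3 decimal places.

3.556

At the given point, x = 52 − 0.27(7)² + 0.0363(4110) − 3.1(47.1) = 52 − 13.23 + 149.193 − 146.01 = 41.953.
∂x/∂M = +0.0363, so E_I = 0.0363·(4110/41.953) ≈ 3.556.
E_I > 1: normal good (luxury).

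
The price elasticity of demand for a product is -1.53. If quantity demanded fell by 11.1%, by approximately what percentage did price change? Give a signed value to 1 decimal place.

%ΔQ ≈ E × %ΔP ⇒ %ΔP = %ΔQ / E = (-11.1%)/(-1.53) ≈ 7.3%.

7.3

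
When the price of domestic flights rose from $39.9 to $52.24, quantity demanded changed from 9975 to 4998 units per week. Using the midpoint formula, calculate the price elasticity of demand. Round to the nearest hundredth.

%Δq = (4998 − 9975)/[(9975 + 4998)/2] = -4977/7486.5 ≈ -0.6648.
%ΔP = (52.24 − 39.9)/[(39.9 + 52.24)/2] = 12.34/46.07 ≈ 0.2679.
Arc elasticity E = %Δq/%ΔP ≈ -0.6648/0.2679 ≈ -2.48.
|E| > 1: demand is elastic over this range.

-2.48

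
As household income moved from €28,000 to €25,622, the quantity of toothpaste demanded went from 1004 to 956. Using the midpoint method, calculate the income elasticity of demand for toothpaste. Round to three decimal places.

0.552

%ΔQ = (956 − 1004)/[(1004+956)/2] = -48/980 ≈ -0.0490.
%ΔM = (25,622 − 28,000)/[(28,000+25,622)/2] = -2378/26811 ≈ -0.0887.
E_I = %ΔQ/%ΔM ≈ 0.552.
E_I ∈ (0,1): normal good (necessity).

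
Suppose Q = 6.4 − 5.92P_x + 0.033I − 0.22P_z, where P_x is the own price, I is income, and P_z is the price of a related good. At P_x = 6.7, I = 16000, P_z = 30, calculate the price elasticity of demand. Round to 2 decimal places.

-0.08

Substituting, Q = 6.4 − 5.92(6.7) + 0.033(16000) − 0.22(30) = 6.4 − 39.664 + 528 − 6.6 = 488.136.
∂Q/∂P_x = −5.92, so E_p = (−5.92)·(6.7/488.136) ≈ -0.08.
|E_p| < 1: demand is inelastic.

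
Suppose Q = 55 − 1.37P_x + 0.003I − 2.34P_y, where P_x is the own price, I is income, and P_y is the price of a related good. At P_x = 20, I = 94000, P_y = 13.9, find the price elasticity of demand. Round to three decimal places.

Q = 55 − 1.37(20) + 0.003(94000) − 2.34(13.9) = 55 − 27.4 + 282 − 32.526 = 277.074.
∂Q/∂P_x = −1.37, so E_p = (−1.37)·(20/277.074) ≈ -0.099.
|E_p| < 1: demand is inelastic.

-0.099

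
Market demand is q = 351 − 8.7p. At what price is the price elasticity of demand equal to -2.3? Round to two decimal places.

28.12

Set −bp/(a − bp) = −2.3 ⇒ bp = 2.3(a − bp) ⇒ bp(1+2.3) = 2.3·a.
p = 2.3·351/(8.7·3.3) ≈ 28.12.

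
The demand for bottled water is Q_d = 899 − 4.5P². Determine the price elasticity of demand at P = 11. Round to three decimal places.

-3.072

At P = 11, Q_d = 354.5.
dQ_d/dP = −2·4.5·P = −99.
Point elasticity E = (dQ_d/dP)·(P/Q_d) = -99 × 11/354.5 ≈ -3.072.
|E| > 1, so demand is elastic at this price.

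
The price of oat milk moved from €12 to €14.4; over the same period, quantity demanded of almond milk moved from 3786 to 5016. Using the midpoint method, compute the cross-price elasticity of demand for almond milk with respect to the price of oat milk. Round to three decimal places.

1.537

%ΔQ_x = (5016 − 3786)/[(3786+5016)/2] = 1230/4401 ≈ 0.2795.
%ΔP_y = (14.4 − 12)/[(12+14.4)/2] ≈ 0.1818.
E_xy = 0.2795/0.1818 ≈ 1.537.
E_xy > 0, so almond milk and oat milk are substitutes.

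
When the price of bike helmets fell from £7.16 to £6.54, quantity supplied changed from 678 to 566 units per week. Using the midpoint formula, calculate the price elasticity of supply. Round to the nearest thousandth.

1.989

%ΔQ = (566 − 678)/[(678 + 566)/2] = -112/622 ≈ -0.1801.
%Δp = (6.54 − 7.16)/[(7.16 + 6.54)/2] = -0.62/6.85 ≈ -0.0905.
Arc elasticity E = %ΔQ/%Δp ≈ -0.1801/-0.0905 ≈ 1.989.
|E| > 1: supply is elastic over this range.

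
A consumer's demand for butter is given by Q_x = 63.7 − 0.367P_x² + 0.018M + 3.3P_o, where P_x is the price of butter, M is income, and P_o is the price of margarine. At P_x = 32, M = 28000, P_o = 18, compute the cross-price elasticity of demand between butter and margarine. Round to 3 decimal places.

0.236

Q_x = 63.7 − 0.367(32)² + 0.018(28000) + 3.3(18) = 63.7 − 375.808 + 504 + 59.4 = 251.292.
∂Q_x/∂P_o = +3.3, so E_xy = 3.3·(18/251.292) ≈ 0.236.
E_xy > 0: the goods are substitutes.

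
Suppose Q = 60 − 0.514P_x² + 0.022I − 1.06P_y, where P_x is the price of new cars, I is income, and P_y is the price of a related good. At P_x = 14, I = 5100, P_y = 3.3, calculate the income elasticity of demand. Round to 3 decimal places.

First evaluate Q: 60 − 0.514(14)² + 0.022(5100) − 1.06(3.3) = 60 − 100.744 + 112.2 − 3.498 = 67.958.
∂Q/∂I = +0.022, so E_I = 0.022·(5100/67.958) ≈ 1.651.
E_I > 1: normal good (luxury).

1.651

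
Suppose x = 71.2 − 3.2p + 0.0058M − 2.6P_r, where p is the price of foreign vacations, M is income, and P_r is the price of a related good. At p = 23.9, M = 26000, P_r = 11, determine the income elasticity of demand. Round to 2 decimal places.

Substituting, x = 71.2 − 3.2(23.9) + 0.0058(26000) − 2.6(11) = 71.2 − 76.48 + 150.8 − 28.6 = 116.92.
∂x/∂M = +0.0058, so E_I = 0.0058·(26000/116.92) ≈ 1.29.
E_I > 1: normal good (luxury).

1.29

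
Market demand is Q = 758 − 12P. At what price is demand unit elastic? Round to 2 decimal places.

For linear demand Q = a − bP, E = −bP/(a − bP). |E| = 1 ⇒ bP = a − bP ⇒ P = a/(2b).
P = 758/(2·12) ≈ 31.58.

31.58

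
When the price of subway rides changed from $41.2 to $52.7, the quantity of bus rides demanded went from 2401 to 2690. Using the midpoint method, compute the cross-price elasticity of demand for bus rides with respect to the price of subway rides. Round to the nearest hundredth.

%ΔQ_x = (2690 − 2401)/[(2401+2690)/2] = 289/2545.5 ≈ 0.1135.
%ΔP_y = (52.7 − 41.2)/[(41.2+52.7)/2] ≈ 0.2449.
E_xy = 0.1135/0.2449 ≈ 0.46.
E_xy > 0, so bus rides and subway rides are substitutes.

0.46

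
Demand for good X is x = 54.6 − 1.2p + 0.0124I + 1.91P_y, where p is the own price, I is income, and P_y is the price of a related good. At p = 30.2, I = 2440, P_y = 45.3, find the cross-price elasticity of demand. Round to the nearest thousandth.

Evaluating quantity at (p, I, P_y) gives x = 54.6 − 1.2(30.2) + 0.0124(2440) + 1.91(45.3) = 54.6 − 36.24 + 30.256 + 86.523 = 135.139.
∂x/∂P_y = +1.91, so E_xy = 1.91·(45.3/135.139) ≈ 0.640.
E_xy > 0: the goods are substitutes.

0.640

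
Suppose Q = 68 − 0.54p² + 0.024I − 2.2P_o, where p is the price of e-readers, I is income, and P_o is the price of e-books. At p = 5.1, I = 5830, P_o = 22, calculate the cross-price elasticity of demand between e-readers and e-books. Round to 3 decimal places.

-0.333

Substituting, Q = 68 − 0.54(5.1)² + 0.024(5830) − 2.2(22) = 68 − 14.0454 + 139.92 − 48.4 = 145.4746.
∂Q/∂P_o = −2.2, so E_xy = -2.2·(22/145.4746) ≈ -0.333.
E_xy < 0: the goods are complements.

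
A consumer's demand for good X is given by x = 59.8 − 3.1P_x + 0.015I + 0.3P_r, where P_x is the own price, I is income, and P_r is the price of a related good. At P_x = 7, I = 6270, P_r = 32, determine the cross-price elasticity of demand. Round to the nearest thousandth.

First evaluate x: 59.8 − 3.1(7) + 0.015(6270) + 0.3(32) = 59.8 − 21.7 + 94.05 + 9.6 = 141.75.
∂x/∂P_r = +0.3, so E_xy = 0.3·(32/141.75) ≈ 0.068.
E_xy > 0: the goods are substitutes.

0.068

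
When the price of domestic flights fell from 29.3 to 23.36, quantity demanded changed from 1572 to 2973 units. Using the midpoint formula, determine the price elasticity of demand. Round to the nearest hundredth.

-2.73

%ΔQ = (2973 − 1572)/[(1572 + 2973)/2] = 1401/2272.5 ≈ 0.6165.
%ΔP = (23.36 − 29.3)/[(29.3 + 23.36)/2] = -5.94/26.33 ≈ -0.2256.
Arc elasticity E = %ΔQ/%ΔP ≈ 0.6165/-0.2256 ≈ -2.73.
|E| > 1: demand is elastic over this range.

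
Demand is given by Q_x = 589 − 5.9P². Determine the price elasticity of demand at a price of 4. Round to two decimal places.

At P = 4, Q_x = 494.6.
dQ_x/dP = −2·5.9·P = −47.2.
Point elasticity E = (dQ_x/dP)·(P/Q_x) = -47.2 × 4/494.6 ≈ -0.38.
|E| < 1, so demand is inelastic at this price.

-0.38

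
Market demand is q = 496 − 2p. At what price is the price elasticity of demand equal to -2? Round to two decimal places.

Set −bp/(a − bp) = −2 ⇒ bp = 2(a − bp) ⇒ bp(1+2) = 2·a.
p = 2·496/(2·3) ≈ 165.33.

165.33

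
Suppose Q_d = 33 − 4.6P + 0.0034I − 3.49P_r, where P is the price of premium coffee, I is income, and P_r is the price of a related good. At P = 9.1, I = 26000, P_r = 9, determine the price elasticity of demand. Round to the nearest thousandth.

-0.870

At the given point, Q_d = 33 − 4.6(9.1) + 0.0034(26000) − 3.49(9) = 33 − 41.86 + 88.4 − 31.41 = 48.13.
∂Q_d/∂P = −4.6, so E_p = (−4.6)·(9.1/48.13) ≈ -0.870.
|E_p| < 1: demand is inelastic.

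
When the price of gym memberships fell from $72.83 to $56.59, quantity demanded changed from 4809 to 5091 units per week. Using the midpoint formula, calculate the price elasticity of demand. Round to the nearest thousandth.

-0.227

%ΔQ = (5091 − 4809)/[(4809 + 5091)/2] = 282/4950 ≈ 0.0570.
%ΔP = (56.59 − 72.83)/[(72.83 + 56.59)/2] = -16.24/64.71 ≈ -0.2510.
Arc elasticity E = %ΔQ/%ΔP ≈ 0.0570/-0.2510 ≈ -0.227.
|E| < 1: demand is inelastic over this range.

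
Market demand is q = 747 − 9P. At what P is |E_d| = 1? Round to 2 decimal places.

41.50

For linear demand q = a − bP, E = −bP/(a − bP). |E| = 1 ⇒ bP = a − bP ⇒ P = a/(2b).
P = 747/(2·9) = 41.50.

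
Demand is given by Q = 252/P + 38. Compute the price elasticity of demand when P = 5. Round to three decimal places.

At P = 5, Q = 88.4.
dQ/dP = −252/P² = −10.08.
Point elasticity E = (dQ/dP)·(P/Q) = -10.08 × 5/88.4 ≈ -0.570.
|E| < 1, so demand is inelastic at this price.

-0.570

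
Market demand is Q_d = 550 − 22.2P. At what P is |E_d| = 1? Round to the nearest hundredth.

For linear demand Q_d = a − bP, E = −bP/(a − bP). |E| = 1 ⇒ bP = a − bP ⇒ P = a/(2b).
P = 550/(2·22.2) ≈ 12.39.

12.39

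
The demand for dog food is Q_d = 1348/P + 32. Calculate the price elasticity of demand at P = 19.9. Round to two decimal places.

At P = 19.9, Q_d = 99.7387.
dQ_d/dP = −1348/P² = −3.404.
Point elasticity E = (dQ_d/dP)·(P/Q_d) = -3.404 × 19.9/99.7387 ≈ -0.68.
|E| < 1, so demand is inelastic at this price.

-0.68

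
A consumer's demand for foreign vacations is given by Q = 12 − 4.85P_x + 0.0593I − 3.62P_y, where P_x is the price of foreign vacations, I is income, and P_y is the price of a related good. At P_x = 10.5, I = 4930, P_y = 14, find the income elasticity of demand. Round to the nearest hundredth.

At the given point, Q = 12 − 4.85(10.5) + 0.0593(4930) − 3.62(14) = 12 − 50.925 + 292.349 − 50.68 = 202.744.
∂Q/∂I = +0.0593, so E_I = 0.0593·(4930/202.744) ≈ 1.44.
E_I > 1: normal good (luxury).

1.44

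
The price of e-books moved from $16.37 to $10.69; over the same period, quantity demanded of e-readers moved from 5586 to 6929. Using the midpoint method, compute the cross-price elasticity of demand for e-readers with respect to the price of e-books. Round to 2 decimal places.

%ΔQ_x = (6929 − 5586)/[(5586+6929)/2] = 1343/6257.5 ≈ 0.2146.
%ΔP_y = (10.69 − 16.37)/[(16.37+10.69)/2] ≈ -0.4198.
E_xy = 0.2146/-0.4198 ≈ -0.51.
E_xy < 0, so e-readers and e-books are complements.

-0.51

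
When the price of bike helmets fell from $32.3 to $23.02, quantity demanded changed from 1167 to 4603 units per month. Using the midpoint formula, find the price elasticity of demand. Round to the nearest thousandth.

-3.550

%Δq = (4603 − 1167)/[(1167 + 4603)/2] = 3436/2885 ≈ 1.1910.
%Δp = (23.02 − 32.3)/[(32.3 + 23.02)/2] = -9.28/27.66 ≈ -0.3355.
Arc elasticity E = %Δq/%Δp ≈ 1.1910/-0.3355 ≈ -3.550.
|E| > 1: demand is elastic over this range.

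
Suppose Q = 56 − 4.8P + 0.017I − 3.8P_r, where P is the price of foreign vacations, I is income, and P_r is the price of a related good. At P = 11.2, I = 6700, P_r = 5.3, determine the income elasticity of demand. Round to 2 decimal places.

1.19

First evaluate Q: 56 − 4.8(11.2) + 0.017(6700) − 3.8(5.3) = 56 − 53.76 + 113.9 − 20.14 = 96.
∂Q/∂I = +0.017, so E_I = 0.017·(6700/96) ≈ 1.19.
E_I > 1: normal good (luxury).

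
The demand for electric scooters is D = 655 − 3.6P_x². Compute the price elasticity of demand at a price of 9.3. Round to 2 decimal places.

-1.81

At P_x = 9.3, D = 343.636.
dD/dP_x = −2·3.6·P_x = −66.96.
Point elasticity E = (dD/dP_x)·(P_x/D) = -66.96 × 9.3/343.636 ≈ -1.81.
|E| > 1, so demand is elastic at this price.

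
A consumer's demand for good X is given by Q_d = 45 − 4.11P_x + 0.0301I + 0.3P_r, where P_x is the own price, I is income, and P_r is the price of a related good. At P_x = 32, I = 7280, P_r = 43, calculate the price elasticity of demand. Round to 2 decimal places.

Evaluating quantity at (P_x, I, P_r) gives Q_d = 45 − 4.11(32) + 0.0301(7280) + 0.3(43) = 45 − 131.52 + 219.128 + 12.9 = 145.508.
∂Q_d/∂P_x = −4.11, so E_p = (−4.11)·(32/145.508) ≈ -0.90.
|E_p| < 1: demand is inelastic.

-0.90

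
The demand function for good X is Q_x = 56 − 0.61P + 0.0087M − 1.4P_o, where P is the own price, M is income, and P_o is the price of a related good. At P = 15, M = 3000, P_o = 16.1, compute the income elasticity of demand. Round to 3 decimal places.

0.518

Substituting, Q_x = 56 − 0.61(15) + 0.0087(3000) − 1.4(16.1) = 56 − 9.15 + 26.1 − 22.54 = 50.41.
∂Q_x/∂M = +0.0087, so E_I = 0.0087·(3000/50.41) ≈ 0.518.
E_I ∈ (0,1): normal good (necessity).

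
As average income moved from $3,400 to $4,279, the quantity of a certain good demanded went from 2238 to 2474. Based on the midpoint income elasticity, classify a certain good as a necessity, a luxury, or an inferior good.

necessity

%ΔQ = (2474 − 2238)/[(2238+2474)/2] = 236/2356 ≈ 0.1002.
%ΔI = (4,279 − 3,400)/[(3,400+4,279)/2] = 879/3839.5 ≈ 0.2289.
E_I = %ΔQ/%ΔI ≈ 0.438.
E_I ∈ (0,1): normal good (necessity).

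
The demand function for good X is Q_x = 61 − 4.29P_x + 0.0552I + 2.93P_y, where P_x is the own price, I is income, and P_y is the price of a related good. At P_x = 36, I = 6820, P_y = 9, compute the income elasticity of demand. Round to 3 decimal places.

1.217

Substituting, Q_x = 61 − 4.29(36) + 0.0552(6820) + 2.93(9) = 61 − 154.44 + 376.464 + 26.37 = 309.394.
∂Q_x/∂I = +0.0552, so E_I = 0.0552·(6820/309.394) ≈ 1.217.
E_I > 1: normal good (luxury).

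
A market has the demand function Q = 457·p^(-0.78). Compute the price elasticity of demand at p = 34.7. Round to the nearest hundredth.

-0.78

For a Cobb–Douglas (constant-elasticity) form Q = A·p^α·…, the elasticity with respect to p equals the exponent α at every point.
Here the exponent on p is -0.78, so the price elasticity of demand is -0.78.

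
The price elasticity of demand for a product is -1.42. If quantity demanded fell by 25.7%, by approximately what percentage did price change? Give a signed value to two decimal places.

18.10

%ΔQ ≈ E × %ΔP ⇒ %ΔP = %ΔQ / E = (-25.7%)/(-1.42) ≈ 18.10%.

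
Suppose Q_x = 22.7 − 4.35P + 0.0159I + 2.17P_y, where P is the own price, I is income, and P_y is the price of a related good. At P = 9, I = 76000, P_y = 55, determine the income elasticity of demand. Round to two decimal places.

Evaluating quantity at (P, I, P_y) gives Q_x = 22.7 − 4.35(9) + 0.0159(76000) + 2.17(55) = 22.7 − 39.15 + 1208.4 + 119.35 = 1311.3.
∂Q_x/∂I = +0.0159, so E_I = 0.0159·(76000/1311.3) ≈ 0.92.
E_I ∈ (0,1): normal good (necessity).

0.92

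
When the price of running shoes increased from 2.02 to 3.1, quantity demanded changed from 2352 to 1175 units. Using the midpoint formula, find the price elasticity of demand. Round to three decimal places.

%Δq = (1175 − 2352)/[(2352 + 1175)/2] = -1177/1763.5 ≈ -0.6674.
%Δp = (3.1 − 2.02)/[(2.02 + 3.1)/2] = 1.08/2.56 ≈ 0.4219.
Arc elasticity E = %Δq/%Δp ≈ -0.6674/0.4219 ≈ -1.582.
|E| > 1: demand is elastic over this range.

-1.582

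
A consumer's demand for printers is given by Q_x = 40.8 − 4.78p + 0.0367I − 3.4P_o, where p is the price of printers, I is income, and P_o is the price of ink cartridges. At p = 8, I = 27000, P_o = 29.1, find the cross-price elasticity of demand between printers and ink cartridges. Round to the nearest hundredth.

-0.11

Q_x = 40.8 − 4.78(8) + 0.0367(27000) − 3.4(29.1) = 40.8 − 38.24 + 990.9 − 98.94 = 894.52.
∂Q_x/∂P_o = −3.4, so E_xy = -3.4·(29.1/894.52) ≈ -0.11.
E_xy < 0: the goods are complements.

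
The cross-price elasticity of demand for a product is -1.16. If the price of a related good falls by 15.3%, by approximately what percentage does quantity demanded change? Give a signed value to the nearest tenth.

17.7

%ΔQ ≈ E × %ΔP_y = (-1.16) × (-15.3%) ≈ 17.7%.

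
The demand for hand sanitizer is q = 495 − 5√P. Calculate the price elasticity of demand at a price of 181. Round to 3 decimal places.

-0.079

At P = 181, q = 427.7319.
dq/dP = −5/(2√P) = −5/(2·13.4536).
Point elasticity E = (dq/dP)·(P/q) = -0.1858 × 181/427.7319 ≈ -0.079.
|E| < 1, so demand is inelastic at this price.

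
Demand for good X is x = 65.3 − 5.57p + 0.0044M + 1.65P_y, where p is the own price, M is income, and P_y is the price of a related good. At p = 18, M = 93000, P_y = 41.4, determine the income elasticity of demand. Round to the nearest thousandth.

0.925

First evaluate x: 65.3 − 5.57(18) + 0.0044(93000) + 1.65(41.4) = 65.3 − 100.26 + 409.2 + 68.31 = 442.55.
∂x/∂M = +0.0044, so E_I = 0.0044·(93000/442.55) ≈ 0.925.
E_I ∈ (0,1): normal good (necessity).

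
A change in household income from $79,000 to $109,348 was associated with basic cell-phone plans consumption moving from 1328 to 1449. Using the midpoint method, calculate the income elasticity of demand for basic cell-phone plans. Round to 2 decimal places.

%ΔQ = (1449 − 1328)/[(1328+1449)/2] = 121/1388.5 ≈ 0.0871.
%ΔI = (109,348 − 79,000)/[(79,000+109,348)/2] = 30348/94174 ≈ 0.3223.
E_I = %ΔQ/%ΔI ≈ 0.27.
E_I ∈ (0,1): normal good (necessity).

0.27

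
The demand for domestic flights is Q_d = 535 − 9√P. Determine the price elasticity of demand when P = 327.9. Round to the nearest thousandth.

-0.219

At P = 327.9, Q_d = 372.0279.
dQ_d/dP = −9/(2√P) = −9/(2·18.108).
Point elasticity E = (dQ_d/dP)·(P/Q_d) = -0.2485 × 327.9/372.0279 ≈ -0.219.
|E| < 1, so demand is inelastic at this price.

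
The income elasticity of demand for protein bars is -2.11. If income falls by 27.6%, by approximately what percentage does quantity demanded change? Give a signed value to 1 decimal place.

58.2

%ΔQ ≈ E × %ΔI = (-2.11) × (-27.6%) ≈ 58.2%.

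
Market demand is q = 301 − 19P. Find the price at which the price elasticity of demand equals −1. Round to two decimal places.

7.92

For linear demand q = a − bP, E = −bP/(a − bP). |E| = 1 ⇒ bP = a − bP ⇒ P = a/(2b).
P = 301/(2·19) ≈ 7.92.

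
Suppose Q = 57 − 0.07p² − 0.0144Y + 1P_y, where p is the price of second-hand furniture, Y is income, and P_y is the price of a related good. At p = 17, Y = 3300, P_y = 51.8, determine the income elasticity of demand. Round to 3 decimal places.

-1.158

First evaluate Q: 57 − 0.07(17)² − 0.0144(3300) + 1(51.8) = 57 − 20.23 − 47.52 + 51.8 = 41.05.
∂Q/∂Y = −0.0144, so E_I = -0.0144·(3300/41.05) ≈ -1.158.
E_I < 0: inferior good.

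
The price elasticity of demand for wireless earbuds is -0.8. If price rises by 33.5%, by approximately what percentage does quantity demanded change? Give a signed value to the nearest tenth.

-26.8

%ΔQ ≈ E × %ΔP = (-0.8) × (33.5%) = -26.8%.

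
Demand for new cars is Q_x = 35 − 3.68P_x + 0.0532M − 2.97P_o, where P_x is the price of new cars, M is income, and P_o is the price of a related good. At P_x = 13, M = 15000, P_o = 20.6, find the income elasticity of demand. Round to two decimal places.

Evaluating quantity at (P_x, M, P_o) gives Q_x = 35 − 3.68(13) + 0.0532(15000) − 2.97(20.6) = 35 − 47.84 + 798 − 61.182 = 723.978.
∂Q_x/∂M = +0.0532, so E_I = 0.0532·(15000/723.978) ≈ 1.10.
E_I > 1: normal good (luxury).

1.10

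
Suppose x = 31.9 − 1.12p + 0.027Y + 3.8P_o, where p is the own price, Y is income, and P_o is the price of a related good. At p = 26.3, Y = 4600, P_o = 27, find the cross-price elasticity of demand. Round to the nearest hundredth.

0.45

Evaluating quantity at (p, Y, P_o) gives x = 31.9 − 1.12(26.3) + 0.027(4600) + 3.8(27) = 31.9 − 29.456 + 124.2 + 102.6 = 229.244.
∂x/∂P_o = +3.8, so E_xy = 3.8·(27/229.244) ≈ 0.45.
E_xy > 0: the goods are substitutes.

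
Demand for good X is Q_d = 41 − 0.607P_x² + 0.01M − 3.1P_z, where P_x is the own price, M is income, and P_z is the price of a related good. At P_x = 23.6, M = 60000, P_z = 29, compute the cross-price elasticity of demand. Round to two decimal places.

Q_d = 41 − 0.607(23.6)² + 0.01(60000) − 3.1(29) = 41 − 338.0747 + 600 − 89.9 = 213.0253.
∂Q_d/∂P_z = −3.1, so E_xy = -3.1·(29/213.0253) ≈ -0.42.
E_xy < 0: the goods are complements.

-0.42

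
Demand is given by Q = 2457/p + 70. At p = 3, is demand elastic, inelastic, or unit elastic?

inelastic

At p = 3, Q = 889.
dQ/dp = −2457/p² = −273.
Point elasticity E = (dQ/dp)·(p/Q) = -273 × 3/889 ≈ -0.921.
|E| ≈ 0.921 < 1, so demand is inelastic.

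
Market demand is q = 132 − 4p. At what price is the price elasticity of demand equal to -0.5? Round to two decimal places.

Set −bp/(a − bp) = −0.5 ⇒ bp = 0.5(a − bp) ⇒ bp(1+0.5) = 0.5·a.
p = 0.5·132/(4·1.5) = 11.00.

11.00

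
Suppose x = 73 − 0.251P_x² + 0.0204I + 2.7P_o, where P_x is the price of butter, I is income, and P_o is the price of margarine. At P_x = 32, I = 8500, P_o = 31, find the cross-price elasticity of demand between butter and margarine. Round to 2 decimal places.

1.15

Substituting, x = 73 − 0.251(32)² + 0.0204(8500) + 2.7(31) = 73 − 257.024 + 173.4 + 83.7 = 73.076.
∂x/∂P_o = +2.7, so E_xy = 2.7·(31/73.076) ≈ 1.15.
E_xy > 0: the goods are substitutes.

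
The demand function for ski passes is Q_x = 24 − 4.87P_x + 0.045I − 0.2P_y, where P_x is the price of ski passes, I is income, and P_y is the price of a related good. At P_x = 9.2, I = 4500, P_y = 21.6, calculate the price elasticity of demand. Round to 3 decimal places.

-0.253

First evaluate Q_x: 24 − 4.87(9.2) + 0.045(4500) − 0.2(21.6) = 24 − 44.804 + 202.5 − 4.32 = 177.376.
∂Q_x/∂P_x = −4.87, so E_p = (−4.87)·(9.2/177.376) ≈ -0.253.
|E_p| < 1: demand is inelastic.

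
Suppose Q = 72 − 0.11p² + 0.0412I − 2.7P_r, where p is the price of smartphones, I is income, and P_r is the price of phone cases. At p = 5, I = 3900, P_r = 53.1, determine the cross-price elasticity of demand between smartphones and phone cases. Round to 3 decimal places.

Substituting, Q = 72 − 0.11(5)² + 0.0412(3900) − 2.7(53.1) = 72 − 2.75 + 160.68 − 143.37 = 86.56.
∂Q/∂P_r = −2.7, so E_xy = -2.7·(53.1/86.56) ≈ -1.656.
E_xy < 0: the goods are complements.

-1.656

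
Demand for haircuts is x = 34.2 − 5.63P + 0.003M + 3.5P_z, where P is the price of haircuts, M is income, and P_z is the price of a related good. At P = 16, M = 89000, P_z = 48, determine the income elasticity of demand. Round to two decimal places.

0.70

Evaluating quantity at (P, M, P_z) gives x = 34.2 − 5.63(16) + 0.003(89000) + 3.5(48) = 34.2 − 90.08 + 267 + 168 = 379.12.
∂x/∂M = +0.003, so E_I = 0.003·(89000/379.12) ≈ 0.70.
E_I ∈ (0,1): normal good (necessity).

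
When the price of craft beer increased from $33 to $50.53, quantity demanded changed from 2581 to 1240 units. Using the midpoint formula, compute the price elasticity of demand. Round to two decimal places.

%ΔQ = (1240 − 2581)/[(2581 + 1240)/2] = -1341/1910.5 ≈ -0.7019.
%Δp = (50.53 − 33)/[(33 + 50.53)/2] = 17.53/41.765 ≈ 0.4197.
Arc elasticity E = %ΔQ/%Δp ≈ -0.7019/0.4197 ≈ -1.67.
|E| > 1: demand is elastic over this range.

-1.67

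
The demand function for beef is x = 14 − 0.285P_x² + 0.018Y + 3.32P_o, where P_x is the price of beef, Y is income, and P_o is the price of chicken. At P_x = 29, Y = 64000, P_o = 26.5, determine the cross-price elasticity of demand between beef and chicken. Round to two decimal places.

0.09

At the given point, x = 14 − 0.285(29)² + 0.018(64000) + 3.32(26.5) = 14 − 239.685 + 1152 + 87.98 = 1014.295.
∂x/∂P_o = +3.32, so E_xy = 3.32·(26.5/1014.295) ≈ 0.09.
E_xy > 0: the goods are substitutes.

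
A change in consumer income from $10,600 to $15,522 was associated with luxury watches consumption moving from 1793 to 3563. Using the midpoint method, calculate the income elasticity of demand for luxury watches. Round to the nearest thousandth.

%ΔQ = (3563 − 1793)/[(1793+3563)/2] = 1770/2678 ≈ 0.6609.
%ΔY = (15,522 − 10,600)/[(10,600+15,522)/2] = 4922/13061 ≈ 0.3768.
E_I = %ΔQ/%ΔY ≈ 1.754.
E_I > 1: normal good (luxury).

1.754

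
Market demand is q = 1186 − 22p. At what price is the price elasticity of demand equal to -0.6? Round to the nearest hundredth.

20.22

Set −bp/(a − bp) = −0.6 ⇒ bp = 0.6(a − bp) ⇒ bp(1+0.6) = 0.6·a.
p = 0.6·1186/(22·1.6) ≈ 20.22.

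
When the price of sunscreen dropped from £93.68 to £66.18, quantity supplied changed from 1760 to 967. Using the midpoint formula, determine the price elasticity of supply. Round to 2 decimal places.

%ΔQ = (967 − 1760)/[(1760 + 967)/2] = -793/1363.5 ≈ -0.5816.
%ΔP = (66.18 − 93.68)/[(93.68 + 66.18)/2] = -27.5/79.93 ≈ -0.3441.
Arc elasticity E = %ΔQ/%ΔP ≈ -0.5816/-0.3441 ≈ 1.69.
|E| > 1: supply is elastic over this range.

1.69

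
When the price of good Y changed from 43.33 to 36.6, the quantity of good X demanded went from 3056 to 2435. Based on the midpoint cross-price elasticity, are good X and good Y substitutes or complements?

substitutes

%ΔQ_x = (2435 − 3056)/[(3056+2435)/2] = -621/2745.5 ≈ -0.2262.
%ΔP_y = (36.6 − 43.33)/[(43.33+36.6)/2] ≈ -0.1684.
E_xy = -0.2262/-0.1684 ≈ 1.343.
E_xy > 0, so the goods are substitutes.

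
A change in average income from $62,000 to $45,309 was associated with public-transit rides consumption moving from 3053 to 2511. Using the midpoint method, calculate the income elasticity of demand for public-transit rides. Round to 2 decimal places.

0.63

%ΔQ = (2511 − 3053)/[(3053+2511)/2] = -542/2782 ≈ -0.1948.
%ΔI = (45,309 − 62,000)/[(62,000+45,309)/2] = -16691/53654.5 ≈ -0.3111.
E_I = %ΔQ/%ΔI ≈ 0.63.
E_I ∈ (0,1): normal good (necessity).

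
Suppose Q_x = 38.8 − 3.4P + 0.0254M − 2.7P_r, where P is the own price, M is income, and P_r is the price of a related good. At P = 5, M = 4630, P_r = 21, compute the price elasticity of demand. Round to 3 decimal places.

-0.206

At the given point, Q_x = 38.8 − 3.4(5) + 0.0254(4630) − 2.7(21) = 38.8 − 17 + 117.602 − 56.7 = 82.702.
∂Q_x/∂P = −3.4, so E_p = (−3.4)·(5/82.702) ≈ -0.206.
|E_p| < 1: demand is inelastic.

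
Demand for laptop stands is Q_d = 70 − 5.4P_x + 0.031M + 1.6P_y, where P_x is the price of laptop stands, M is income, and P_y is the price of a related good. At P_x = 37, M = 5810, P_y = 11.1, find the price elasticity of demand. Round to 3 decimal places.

Q_d = 70 − 5.4(37) + 0.031(5810) + 1.6(11.1) = 70 − 199.8 + 180.11 + 17.76 = 68.07.
∂Q_d/∂P_x = −5.4, so E_p = (−5.4)·(37/68.07) ≈ -2.935.
|E_p| > 1: demand is elastic.

-2.935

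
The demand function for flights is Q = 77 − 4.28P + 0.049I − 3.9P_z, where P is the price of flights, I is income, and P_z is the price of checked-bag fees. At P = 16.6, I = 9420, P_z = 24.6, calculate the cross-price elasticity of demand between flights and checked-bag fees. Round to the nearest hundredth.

Substituting, Q = 77 − 4.28(16.6) + 0.049(9420) − 3.9(24.6) = 77 − 71.048 + 461.58 − 95.94 = 371.592.
∂Q/∂P_z = −3.9, so E_xy = -3.9·(24.6/371.592) ≈ -0.26.
E_xy < 0: the goods are complements.

-0.26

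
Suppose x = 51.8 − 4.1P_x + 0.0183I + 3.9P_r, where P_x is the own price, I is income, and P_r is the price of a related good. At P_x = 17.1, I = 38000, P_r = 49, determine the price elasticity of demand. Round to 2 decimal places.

Substituting, x = 51.8 − 4.1(17.1) + 0.0183(38000) + 3.9(49) = 51.8 − 70.11 + 695.4 + 191.1 = 868.19.
∂x/∂P_x = −4.1, so E_p = (−4.1)·(17.1/868.19) ≈ -0.08.
|E_p| < 1: demand is inelastic.

-0.08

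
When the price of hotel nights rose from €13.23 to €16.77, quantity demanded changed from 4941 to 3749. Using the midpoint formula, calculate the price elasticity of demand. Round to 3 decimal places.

-1.162

%Δq = (3749 − 4941)/[(4941 + 3749)/2] = -1192/4345 ≈ -0.2743.
%ΔP = (16.77 − 13.23)/[(13.23 + 16.77)/2] = 3.54/15 ≈ 0.2360.
Arc elasticity E = %Δq/%ΔP ≈ -0.2743/0.2360 ≈ -1.162.
|E| > 1: demand is elastic over this range.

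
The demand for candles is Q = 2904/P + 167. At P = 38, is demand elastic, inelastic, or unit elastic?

inelastic

At P = 38, Q = 243.4211.
dQ/dP = −2904/P² = −2.0111.
Point elasticity E = (dQ/dP)·(P/Q) = -2.0111 × 38/243.4211 ≈ -0.314.
|E| ≈ 0.314 < 1, so demand is inelastic.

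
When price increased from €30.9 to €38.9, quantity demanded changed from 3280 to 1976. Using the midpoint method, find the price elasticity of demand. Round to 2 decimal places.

%Δq = (1976 − 3280)/[(3280 + 1976)/2] = -1304/2628 ≈ -0.4962.
%Δp = (38.9 − 30.9)/[(30.9 + 38.9)/2] = 8/34.9 ≈ 0.2292.
Arc elasticity E = %Δq/%Δp ≈ -0.4962/0.2292 ≈ -2.16.
|E| > 1: demand is elastic over this range.

-2.16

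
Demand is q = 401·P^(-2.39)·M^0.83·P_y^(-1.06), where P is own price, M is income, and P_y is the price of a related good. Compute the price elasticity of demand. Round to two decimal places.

For a Cobb–Douglas (constant-elasticity) form q = A·P^α·…, the elasticity with respect to P equals the exponent α at every point.
Here the exponent on P is -2.39, so the price elasticity of demand is -2.39.

-2.39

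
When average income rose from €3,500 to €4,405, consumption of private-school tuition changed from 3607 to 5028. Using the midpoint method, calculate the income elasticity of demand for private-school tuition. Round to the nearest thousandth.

1.437

%ΔQ = (5028 − 3607)/[(3607+5028)/2] = 1421/4317.5 ≈ 0.3291.
%ΔI = (4,405 − 3,500)/[(3,500+4,405)/2] = 905/3952.5 ≈ 0.2290.
E_I = %ΔQ/%ΔI ≈ 1.437.
E_I > 1: normal good (luxury).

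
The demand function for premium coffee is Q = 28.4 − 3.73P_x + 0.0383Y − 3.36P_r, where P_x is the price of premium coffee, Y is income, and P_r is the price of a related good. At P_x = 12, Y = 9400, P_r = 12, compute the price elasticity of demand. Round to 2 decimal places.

Evaluating quantity at (P_x, Y, P_r) gives Q = 28.4 − 3.73(12) + 0.0383(9400) − 3.36(12) = 28.4 − 44.76 + 360.02 − 40.32 = 303.34.
∂Q/∂P_x = −3.73, so E_p = (−3.73)·(12/303.34) ≈ -0.15.
|E_p| < 1: demand is inelastic.

-0.15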